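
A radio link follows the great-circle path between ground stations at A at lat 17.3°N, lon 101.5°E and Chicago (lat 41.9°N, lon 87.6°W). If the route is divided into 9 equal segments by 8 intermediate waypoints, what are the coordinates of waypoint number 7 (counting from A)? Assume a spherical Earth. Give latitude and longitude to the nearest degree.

≈ lat 68°N, lon 100°W

Convert each endpoint to a unit vector on the sphere (x = cos φ cos λ, y = cos φ sin λ, z = sin φ).
The central angle between the endpoints is δ = arccos(p₁·p₂) ≈ 2.098 rad (120.2°).
Interpolate at f = 7/9 with slerp weights a = sin((1−f)δ)/sin δ ≈ 0.520, b = sin(fδ)/sin δ ≈ 1.155.
p = a·p₁ + b·p₂ ≈ (-0.063, -0.372, 0.926); φ = arcsin(p_z) ≈ 67.82°, λ = atan2(p_y, p_x) ≈ -99.61°.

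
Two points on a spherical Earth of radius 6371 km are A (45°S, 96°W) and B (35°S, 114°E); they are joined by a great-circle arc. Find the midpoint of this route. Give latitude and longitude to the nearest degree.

≈ (72°S, 174°E)

From cos δ = sin φ₁ sin φ₂ + cos φ₁ cos φ₂ cos Δλ, the central angle is δ ≈ 1.667 rad (95.5°).
Interpolate at f = 1/2 with slerp weights a = sin((1−f)δ)/sin δ ≈ 0.744, b = sin(fδ)/sin δ ≈ 0.744.
p = a·p₁ + b·p₂ ≈ (-0.303, 0.034, -0.952); φ = arcsin(p_z) ≈ -72.26°, λ = atan2(p_y, p_x) ≈ 173.68°.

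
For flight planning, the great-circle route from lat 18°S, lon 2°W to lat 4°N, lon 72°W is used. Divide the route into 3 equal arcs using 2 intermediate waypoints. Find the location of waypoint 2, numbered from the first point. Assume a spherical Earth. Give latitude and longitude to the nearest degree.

≈ lat 4°S, lon 49°W

Write both endpoints as unit vectors p₁, p₂ with components (cos φ cos λ, cos φ sin λ, sin φ).
The central angle between the endpoints is δ = arccos(p₁·p₂) ≈ 1.263 rad (72.4°).
Interpolate at f = 2/3 with slerp weights a = sin((1−f)δ)/sin δ ≈ 0.429, b = sin(fδ)/sin δ ≈ 0.783.
p = a·p₁ + b·p₂ ≈ (0.649, -0.757, -0.078); φ = arcsin(p_z) ≈ -4.47°, λ = atan2(p_y, p_x) ≈ -49.39°.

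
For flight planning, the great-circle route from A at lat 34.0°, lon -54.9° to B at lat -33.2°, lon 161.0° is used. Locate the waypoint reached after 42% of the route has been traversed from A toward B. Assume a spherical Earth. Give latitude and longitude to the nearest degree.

Convert each endpoint to a unit vector on the sphere (x = cos φ cos λ, y = cos φ sin λ, z = sin φ).
The central angle between the endpoints is δ = arccos(p₁·p₂) ≈ 2.622 rad (150.2°).
Interpolate at f = 0.42 with slerp weights a = sin((1−f)δ)/sin δ ≈ 2.012, b = sin(fδ)/sin δ ≈ 1.797.
p = a·p₁ + b·p₂ ≈ (-0.462, -0.875, 0.141); φ = arcsin(p_z) ≈ 8.13°, λ = atan2(p_y, p_x) ≈ -117.84°.

≈ lat 8°, lon -118°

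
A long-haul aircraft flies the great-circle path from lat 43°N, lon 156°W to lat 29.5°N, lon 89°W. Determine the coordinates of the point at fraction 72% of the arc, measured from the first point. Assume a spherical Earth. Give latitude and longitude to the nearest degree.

≈ lat 37°N, lon 105°W

Write both endpoints as unit vectors p₁, p₂ with components (cos φ cos λ, cos φ sin λ, sin φ).
The central angle between the endpoints is δ = arccos(p₁·p₂) ≈ 0.946 rad (54.2°).
Interpolate at f = 0.72 with slerp weights a = sin((1−f)δ)/sin δ ≈ 0.323, b = sin(fδ)/sin δ ≈ 0.776.
p = a·p₁ + b·p₂ ≈ (-0.204, -0.772, 0.602); φ = arcsin(p_z) ≈ 37.05°, λ = atan2(p_y, p_x) ≈ -104.80°.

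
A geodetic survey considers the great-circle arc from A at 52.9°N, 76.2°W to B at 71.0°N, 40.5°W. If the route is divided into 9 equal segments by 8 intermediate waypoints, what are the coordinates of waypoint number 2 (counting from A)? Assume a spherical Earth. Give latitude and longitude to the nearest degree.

≈ 58°N, 72°W

From cos δ = sin φ₁ sin φ₂ + cos φ₁ cos φ₂ cos Δλ, the central angle is δ ≈ 0.419 rad (24.0°).
Interpolate at f = 2/9 with slerp weights a = sin((1−f)δ)/sin δ ≈ 0.787, b = sin(fδ)/sin δ ≈ 0.229.
p = a·p₁ + b·p₂ ≈ (0.170, -0.509, 0.844); φ = arcsin(p_z) ≈ 57.53°, λ = atan2(p_y, p_x) ≈ -71.56°.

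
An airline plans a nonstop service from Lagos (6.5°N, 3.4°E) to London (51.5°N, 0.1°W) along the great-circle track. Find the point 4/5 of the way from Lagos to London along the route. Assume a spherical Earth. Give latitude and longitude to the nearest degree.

Convert each endpoint to a unit vector on the sphere (x = cos φ cos λ, y = cos φ sin λ, z = sin φ).
The central angle between the endpoints is δ = arccos(p₁·p₂) ≈ 0.787 rad (45.1°).
Interpolate at f = 4/5 with slerp weights a = sin((1−f)δ)/sin δ ≈ 0.221, b = sin(fδ)/sin δ ≈ 0.831.
p = a·p₁ + b·p₂ ≈ (0.737, 0.012, 0.676); φ = arcsin(p_z) ≈ 42.51°, λ = atan2(p_y, p_x) ≈ 0.94°.

≈ 43°N, 1°E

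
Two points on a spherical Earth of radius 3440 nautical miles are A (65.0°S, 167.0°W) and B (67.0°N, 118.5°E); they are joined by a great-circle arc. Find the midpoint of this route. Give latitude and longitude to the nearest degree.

Write both endpoints as unit vectors p₁, p₂ with components (cos φ cos λ, cos φ sin λ, sin φ).
The central angle between the endpoints is δ = arccos(p₁·p₂) ≈ 2.482 rad (142.2°).
Interpolate at f = 1/2 with slerp weights a = sin((1−f)δ)/sin δ ≈ 1.544, b = sin(fδ)/sin δ ≈ 1.544.
p = a·p₁ + b·p₂ ≈ (-0.923, 0.383, 0.022); φ = arcsin(p_z) ≈ 1.26°, λ = atan2(p_y, p_x) ≈ 157.46°.

≈ (1°N, 157°E)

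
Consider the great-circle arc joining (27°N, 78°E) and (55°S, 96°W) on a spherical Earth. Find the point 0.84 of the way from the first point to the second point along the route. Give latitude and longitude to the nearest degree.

≈ (78°S, 73°W)

Write both endpoints as unit vectors p₁, p₂ with components (cos φ cos λ, cos φ sin λ, sin φ).
The central angle between the endpoints is δ = arccos(p₁·p₂) ≈ 2.647 rad (151.7°).
Interpolate at f = 0.84 with slerp weights a = sin((1−f)δ)/sin δ ≈ 0.866, b = sin(fδ)/sin δ ≈ 1.674.
p = a·p₁ + b·p₂ ≈ (0.060, -0.200, -0.978); φ = arcsin(p_z) ≈ -77.94°, λ = atan2(p_y, p_x) ≈ -73.30°.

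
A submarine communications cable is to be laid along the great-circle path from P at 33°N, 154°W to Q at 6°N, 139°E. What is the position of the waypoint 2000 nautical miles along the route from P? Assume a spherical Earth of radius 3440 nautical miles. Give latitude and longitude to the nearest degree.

From cos δ = sin φ₁ sin φ₂ + cos φ₁ cos φ₂ cos Δλ, the central angle is δ ≈ 1.178 rad (67.5°). The total great-circle distance is δ·R ≈ 1.178 × 3440 ≈ 4052 nmi, so the target fraction is f = 2000/4052 ≈ 0.494.
Interpolate at f ≈ 0.494 with slerp weights a = sin((1−f)δ)/sin δ ≈ 0.608, b = sin(fδ)/sin δ ≈ 0.594.
p = a·p₁ + b·p₂ ≈ (-0.905, 0.164, 0.393); φ = arcsin(p_z) ≈ 23.16°, λ = atan2(p_y, p_x) ≈ 169.71°.

≈ 23°N, 170°E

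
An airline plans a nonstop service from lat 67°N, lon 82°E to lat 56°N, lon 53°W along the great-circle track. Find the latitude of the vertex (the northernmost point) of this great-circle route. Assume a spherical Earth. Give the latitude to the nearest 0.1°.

The great circle lies in the plane with unit normal n̂ = (p₁ × p₂)/|p₁ × p₂|.
Here n̂_z ≈ -0.195; the vertex latitude is φ_max = arccos|n̂_z| ≈ 78.8°.

≈ 78.8°N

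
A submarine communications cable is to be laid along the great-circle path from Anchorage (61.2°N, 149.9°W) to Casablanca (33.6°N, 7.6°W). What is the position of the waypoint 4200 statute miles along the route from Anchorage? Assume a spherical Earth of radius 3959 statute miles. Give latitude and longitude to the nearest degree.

From cos δ = sin φ₁ sin φ₂ + cos φ₁ cos φ₂ cos Δλ, the central angle is δ ≈ 1.403 rad (80.4°). The total great-circle distance is δ·R ≈ 1.403 × 3959 ≈ 5553 mi, so the target fraction is f = 4200/5553 ≈ 0.756.
Interpolate at f ≈ 0.756 with slerp weights a = sin((1−f)δ)/sin δ ≈ 0.340, b = sin(fδ)/sin δ ≈ 0.885.
p = a·p₁ + b·p₂ ≈ (0.589, -0.180, 0.788); φ = arcsin(p_z) ≈ 51.97°, λ = atan2(p_y, p_x) ≈ -16.95°.

≈ (52°N, 17°W)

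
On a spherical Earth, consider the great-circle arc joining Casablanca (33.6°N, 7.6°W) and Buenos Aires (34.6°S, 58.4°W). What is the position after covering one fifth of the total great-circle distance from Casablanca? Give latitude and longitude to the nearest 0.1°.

≈ 20.3°N, 18.9°W

Write both endpoints as unit vectors p₁, p₂ with components (cos φ cos λ, cos φ sin λ, sin φ).
The central angle between the endpoints is δ = arccos(p₁·p₂) ≈ 1.451 rad (83.2°).
Interpolate at f = 1/5 with slerp weights a = sin((1−f)δ)/sin δ ≈ 0.924, b = sin(fδ)/sin δ ≈ 0.288.
p = a·p₁ + b·p₂ ≈ (0.887, -0.304, 0.348); φ = arcsin(p_z) ≈ 20.34°, λ = atan2(p_y, p_x) ≈ -18.91°.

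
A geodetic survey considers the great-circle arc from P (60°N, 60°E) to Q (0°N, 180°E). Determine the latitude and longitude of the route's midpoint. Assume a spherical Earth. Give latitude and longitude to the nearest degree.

Write both endpoints as unit vectors p₁, p₂ with components (cos φ cos λ, cos φ sin λ, sin φ).
The central angle between the endpoints is δ = arccos(p₁·p₂) ≈ 1.823 rad (104.5°).
Interpolate at f = 1/2 with slerp weights a = sin((1−f)δ)/sin δ ≈ 0.816, b = sin(fδ)/sin δ ≈ 0.816.
p = a·p₁ + b·p₂ ≈ (-0.612, 0.354, 0.707); φ = arcsin(p_z) ≈ 45.00°, λ = atan2(p_y, p_x) ≈ 150.00°.

≈ (45°N, 150°E)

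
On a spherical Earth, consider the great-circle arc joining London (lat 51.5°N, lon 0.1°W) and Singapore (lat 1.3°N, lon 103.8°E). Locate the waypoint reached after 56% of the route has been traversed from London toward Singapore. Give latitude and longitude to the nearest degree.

Write both endpoints as unit vectors p₁, p₂ with components (cos φ cos λ, cos φ sin λ, sin φ).
The central angle between the endpoints is δ = arccos(p₁·p₂) ≈ 1.703 rad (97.6°).
Interpolate at f = 0.56 with slerp weights a = sin((1−f)δ)/sin δ ≈ 0.687, b = sin(fδ)/sin δ ≈ 0.823.
p = a·p₁ + b·p₂ ≈ (0.232, 0.798, 0.556); φ = arcsin(p_z) ≈ 33.81°, λ = atan2(p_y, p_x) ≈ 73.82°.

≈ lat 34°N, lon 74°E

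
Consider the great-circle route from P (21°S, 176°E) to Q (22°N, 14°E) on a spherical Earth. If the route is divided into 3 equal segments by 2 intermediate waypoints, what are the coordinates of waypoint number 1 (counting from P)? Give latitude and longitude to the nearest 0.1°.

≈ (6.9°S, 121.6°E)

Convert each endpoint to a unit vector on the sphere (x = cos φ cos λ, y = cos φ sin λ, z = sin φ).
The central angle between the endpoints is δ = arccos(p₁·p₂) ≈ 2.849 rad (163.2°).
Interpolate at f = 1/3 with slerp weights a = sin((1−f)δ)/sin δ ≈ 3.281, b = sin(fδ)/sin δ ≈ 2.819.
p = a·p₁ + b·p₂ ≈ (-0.520, 0.846, -0.120); φ = arcsin(p_z) ≈ -6.88°, λ = atan2(p_y, p_x) ≈ 121.56°.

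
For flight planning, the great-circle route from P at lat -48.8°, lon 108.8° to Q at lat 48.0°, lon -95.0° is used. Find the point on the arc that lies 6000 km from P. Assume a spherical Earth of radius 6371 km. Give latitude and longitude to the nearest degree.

Write both endpoints as unit vectors p₁, p₂ with components (cos φ cos λ, cos φ sin λ, sin φ).
The central angle between the endpoints is δ = arccos(p₁·p₂) ≈ 2.867 rad (164.2°). The total great-circle distance is δ·R ≈ 2.867 × 6371 ≈ 18263 km, so the target fraction is f = 6000/18263 ≈ 0.329.
Interpolate at f ≈ 0.329 with slerp weights a = sin((1−f)δ)/sin δ ≈ 3.454, b = sin(fδ)/sin δ ≈ 2.978.
p = a·p₁ + b·p₂ ≈ (-0.907, 0.169, -0.386); φ = arcsin(p_z) ≈ -22.71°, λ = atan2(p_y, p_x) ≈ 169.45°.

≈ lat -23°, lon 169°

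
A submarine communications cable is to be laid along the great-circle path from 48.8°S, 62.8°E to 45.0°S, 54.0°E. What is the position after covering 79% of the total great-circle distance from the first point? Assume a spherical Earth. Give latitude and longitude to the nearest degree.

≈ 46°S, 56°E

From cos δ = sin φ₁ sin φ₂ + cos φ₁ cos φ₂ cos Δλ, the central angle is δ ≈ 0.124 rad (7.1°).
Interpolate at f = 0.79 with slerp weights a = sin((1−f)δ)/sin δ ≈ 0.211, b = sin(fδ)/sin δ ≈ 0.791.
p = a·p₁ + b·p₂ ≈ (0.392, 0.576, -0.718); φ = arcsin(p_z) ≈ -45.85°, λ = atan2(p_y, p_x) ≈ 55.75°.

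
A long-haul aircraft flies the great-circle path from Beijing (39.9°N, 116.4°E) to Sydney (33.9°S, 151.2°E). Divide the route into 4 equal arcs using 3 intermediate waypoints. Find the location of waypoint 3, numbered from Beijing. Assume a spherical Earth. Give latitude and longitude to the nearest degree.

The haversine formula gives a central angle δ ≈ 1.405 rad (80.5°) between the endpoints.
Interpolate at f = 3/4 with slerp weights a = sin((1−f)δ)/sin δ ≈ 0.349, b = sin(fδ)/sin δ ≈ 0.881.
p = a·p₁ + b·p₂ ≈ (-0.760, 0.592, -0.268); φ = arcsin(p_z) ≈ -15.53°, λ = atan2(p_y, p_x) ≈ 142.08°.

≈ 16°S, 142°E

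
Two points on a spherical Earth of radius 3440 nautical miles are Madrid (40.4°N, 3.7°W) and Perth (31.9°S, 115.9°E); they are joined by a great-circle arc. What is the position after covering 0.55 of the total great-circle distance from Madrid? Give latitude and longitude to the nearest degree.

From cos δ = sin φ₁ sin φ₂ + cos φ₁ cos φ₂ cos Δλ, the central angle is δ ≈ 2.294 rad (131.4°).
Interpolate at f = 0.55 with slerp weights a = sin((1−f)δ)/sin δ ≈ 1.145, b = sin(fδ)/sin δ ≈ 1.271.
p = a·p₁ + b·p₂ ≈ (0.399, 0.914, 0.071); φ = arcsin(p_z) ≈ 4.05°, λ = atan2(p_y, p_x) ≈ 66.42°.

≈ 4°N, 66°E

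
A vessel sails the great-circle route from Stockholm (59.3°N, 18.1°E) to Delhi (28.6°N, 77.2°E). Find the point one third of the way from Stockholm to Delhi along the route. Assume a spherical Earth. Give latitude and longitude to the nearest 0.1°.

≈ 52.8°N, 45.9°E

From cos δ = sin φ₁ sin φ₂ + cos φ₁ cos φ₂ cos Δλ, the central angle is δ ≈ 0.874 rad (50.1°).
Interpolate at f = 1/3 with slerp weights a = sin((1−f)δ)/sin δ ≈ 0.717, b = sin(fδ)/sin δ ≈ 0.375.
p = a·p₁ + b·p₂ ≈ (0.421, 0.434, 0.796); φ = arcsin(p_z) ≈ 52.77°, λ = atan2(p_y, p_x) ≈ 45.90°.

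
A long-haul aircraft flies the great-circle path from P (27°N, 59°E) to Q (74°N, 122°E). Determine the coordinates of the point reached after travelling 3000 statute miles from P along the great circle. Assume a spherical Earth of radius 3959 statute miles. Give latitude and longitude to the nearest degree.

From cos δ = sin φ₁ sin φ₂ + cos φ₁ cos φ₂ cos Δλ, the central angle is δ ≈ 0.991 rad (56.8°). The total great-circle distance is δ·R ≈ 0.991 × 3959 ≈ 3923 mi, so the target fraction is f = 3000/3923 ≈ 0.765.
Interpolate at f ≈ 0.765 with slerp weights a = sin((1−f)δ)/sin δ ≈ 0.276, b = sin(fδ)/sin δ ≈ 0.822.
p = a·p₁ + b·p₂ ≈ (0.007, 0.403, 0.915); φ = arcsin(p_z) ≈ 66.23°, λ = atan2(p_y, p_x) ≈ 89.04°.

≈ (66°N, 89°E)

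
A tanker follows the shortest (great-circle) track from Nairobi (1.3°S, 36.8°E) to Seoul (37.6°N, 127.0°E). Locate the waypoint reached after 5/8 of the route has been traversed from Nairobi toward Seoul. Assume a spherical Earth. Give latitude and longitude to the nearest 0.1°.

Write both endpoints as unit vectors p₁, p₂ with components (cos φ cos λ, cos φ sin λ, sin φ).
The central angle between the endpoints is δ = arccos(p₁·p₂) ≈ 1.587 rad (91.0°).
Interpolate at f = 5/8 with slerp weights a = sin((1−f)δ)/sin δ ≈ 0.561, b = sin(fδ)/sin δ ≈ 0.837.
p = a·p₁ + b·p₂ ≈ (0.050, 0.866, 0.498); φ = arcsin(p_z) ≈ 29.88°, λ = atan2(p_y, p_x) ≈ 86.71°.

≈ (29.9°N, 86.7°E)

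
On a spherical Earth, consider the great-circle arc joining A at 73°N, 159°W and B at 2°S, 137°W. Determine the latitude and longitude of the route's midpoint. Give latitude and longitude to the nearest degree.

Write both endpoints as unit vectors p₁, p₂ with components (cos φ cos λ, cos φ sin λ, sin φ).
The central angle between the endpoints is δ = arccos(p₁·p₂) ≈ 1.331 rad (76.3°).
Interpolate at f = 1/2 with slerp weights a = sin((1−f)δ)/sin δ ≈ 0.636, b = sin(fδ)/sin δ ≈ 0.636.
p = a·p₁ + b·p₂ ≈ (-0.638, -0.500, 0.586); φ = arcsin(p_z) ≈ 35.85°, λ = atan2(p_y, p_x) ≈ -141.93°.

≈ 36°N, 142°W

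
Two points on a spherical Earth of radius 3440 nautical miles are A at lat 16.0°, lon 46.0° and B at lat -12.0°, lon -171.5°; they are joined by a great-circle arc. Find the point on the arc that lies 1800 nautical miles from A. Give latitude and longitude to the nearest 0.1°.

≈ lat 14.5°, lon 77.1°

Convert each endpoint to a unit vector on the sphere (x = cos φ cos λ, y = cos φ sin λ, z = sin φ).
The central angle between the endpoints is δ = arccos(p₁·p₂) ≈ 2.504 rad (143.4°). The total great-circle distance is δ·R ≈ 2.504 × 3440 ≈ 8612 nmi, so the target fraction is f = 1800/8612 ≈ 0.209.
Interpolate at f ≈ 0.209 with slerp weights a = sin((1−f)δ)/sin δ ≈ 1.540, b = sin(fδ)/sin δ ≈ 0.839.
p = a·p₁ + b·p₂ ≈ (0.217, 0.944, 0.250); φ = arcsin(p_z) ≈ 14.48°, λ = atan2(p_y, p_x) ≈ 77.06°.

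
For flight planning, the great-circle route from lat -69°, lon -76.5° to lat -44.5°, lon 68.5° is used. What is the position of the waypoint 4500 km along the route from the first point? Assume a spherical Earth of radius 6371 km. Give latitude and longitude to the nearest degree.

Write both endpoints as unit vectors p₁, p₂ with components (cos φ cos λ, cos φ sin λ, sin φ).
The central angle between the endpoints is δ = arccos(p₁·p₂) ≈ 1.110 rad (63.6°). The total great-circle distance is δ·R ≈ 1.110 × 6371 ≈ 7070 km, so the target fraction is f = 4500/7070 ≈ 0.637.
Interpolate at f ≈ 0.637 with slerp weights a = sin((1−f)δ)/sin δ ≈ 0.438, b = sin(fδ)/sin δ ≈ 0.725.
p = a·p₁ + b·p₂ ≈ (0.226, 0.328, -0.917); φ = arcsin(p_z) ≈ -66.51°, λ = atan2(p_y, p_x) ≈ 55.44°.

≈ lat -67°, lon 55°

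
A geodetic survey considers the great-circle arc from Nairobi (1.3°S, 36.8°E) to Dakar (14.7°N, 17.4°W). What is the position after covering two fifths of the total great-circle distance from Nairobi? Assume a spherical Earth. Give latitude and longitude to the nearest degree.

Convert each endpoint to a unit vector on the sphere (x = cos φ cos λ, y = cos φ sin λ, z = sin φ).
The central angle between the endpoints is δ = arccos(p₁·p₂) ≈ 0.977 rad (56.0°).
Interpolate at f = 2/5 with slerp weights a = sin((1−f)δ)/sin δ ≈ 0.667, b = sin(fδ)/sin δ ≈ 0.460.
p = a·p₁ + b·p₂ ≈ (0.958, 0.267, 0.101); φ = arcsin(p_z) ≈ 5.82°, λ = atan2(p_y, p_x) ≈ 15.55°.

≈ 6°N, 16°E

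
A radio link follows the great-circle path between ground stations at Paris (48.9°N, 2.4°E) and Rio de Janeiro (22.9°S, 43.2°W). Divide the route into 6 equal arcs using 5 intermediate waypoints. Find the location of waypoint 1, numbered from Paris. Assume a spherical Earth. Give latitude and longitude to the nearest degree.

≈ (38°N, 9°W)

The haversine formula gives a central angle δ ≈ 1.440 rad (82.5°) between the endpoints.
Interpolate at f = 1/6 with slerp weights a = sin((1−f)δ)/sin δ ≈ 0.940, b = sin(fδ)/sin δ ≈ 0.240.
p = a·p₁ + b·p₂ ≈ (0.778, -0.125, 0.615); φ = arcsin(p_z) ≈ 37.96°, λ = atan2(p_y, p_x) ≈ -9.14°.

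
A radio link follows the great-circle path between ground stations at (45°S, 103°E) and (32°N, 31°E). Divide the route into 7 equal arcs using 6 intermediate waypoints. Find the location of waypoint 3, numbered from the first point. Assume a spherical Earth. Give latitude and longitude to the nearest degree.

≈ (14°S, 68°E)

Convert each endpoint to a unit vector on the sphere (x = cos φ cos λ, y = cos φ sin λ, z = sin φ).
The central angle between the endpoints is δ = arccos(p₁·p₂) ≈ 1.761 rad (100.9°).
Interpolate at f = 3/7 with slerp weights a = sin((1−f)δ)/sin δ ≈ 0.861, b = sin(fδ)/sin δ ≈ 0.698.
p = a·p₁ + b·p₂ ≈ (0.370, 0.898, -0.239); φ = arcsin(p_z) ≈ -13.81°, λ = atan2(p_y, p_x) ≈ 67.58°.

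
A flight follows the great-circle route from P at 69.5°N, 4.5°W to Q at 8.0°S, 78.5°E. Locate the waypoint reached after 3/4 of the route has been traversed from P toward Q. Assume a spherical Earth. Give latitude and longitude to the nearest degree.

≈ 14°N, 70°E

Write both endpoints as unit vectors p₁, p₂ with components (cos φ cos λ, cos φ sin λ, sin φ).
The central angle between the endpoints is δ = arccos(p₁·p₂) ≈ 1.659 rad (95.1°).
Interpolate at f = 3/4 with slerp weights a = sin((1−f)δ)/sin δ ≈ 0.405, b = sin(fδ)/sin δ ≈ 0.951.
p = a·p₁ + b·p₂ ≈ (0.329, 0.912, 0.247); φ = arcsin(p_z) ≈ 14.28°, λ = atan2(p_y, p_x) ≈ 70.16°.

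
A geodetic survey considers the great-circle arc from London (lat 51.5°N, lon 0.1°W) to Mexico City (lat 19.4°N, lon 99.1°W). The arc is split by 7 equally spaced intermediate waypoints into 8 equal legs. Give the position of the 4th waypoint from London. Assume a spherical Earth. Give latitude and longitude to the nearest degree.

≈ lat 47°N, lon 63°W

Convert each endpoint to a unit vector on the sphere (x = cos φ cos λ, y = cos φ sin λ, z = sin φ).
The central angle between the endpoints is δ = arccos(p₁·p₂) ≈ 1.402 rad (80.3°).
Interpolate at f = 4/8 with slerp weights a = sin((1−f)δ)/sin δ ≈ 0.654, b = sin(fδ)/sin δ ≈ 0.654.
p = a·p₁ + b·p₂ ≈ (0.310, -0.610, 0.729); φ = arcsin(p_z) ≈ 46.83°, λ = atan2(p_y, p_x) ≈ -63.09°.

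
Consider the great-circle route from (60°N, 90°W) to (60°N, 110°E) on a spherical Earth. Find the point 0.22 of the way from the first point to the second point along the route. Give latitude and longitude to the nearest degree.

≈ (73°N, 99°W)

Convert each endpoint to a unit vector on the sphere (x = cos φ cos λ, y = cos φ sin λ, z = sin φ).
The central angle between the endpoints is δ = arccos(p₁·p₂) ≈ 1.030 rad (59.0°).
Interpolate at f = 0.22 with slerp weights a = sin((1−f)δ)/sin δ ≈ 0.839, b = sin(fδ)/sin δ ≈ 0.262.
p = a·p₁ + b·p₂ ≈ (-0.045, -0.297, 0.954); φ = arcsin(p_z) ≈ 72.54°, λ = atan2(p_y, p_x) ≈ -98.59°.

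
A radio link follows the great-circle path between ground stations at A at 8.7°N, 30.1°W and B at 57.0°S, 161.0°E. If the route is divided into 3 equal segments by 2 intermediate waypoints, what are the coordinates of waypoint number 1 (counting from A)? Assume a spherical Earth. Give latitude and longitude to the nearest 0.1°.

From cos δ = sin φ₁ sin φ₂ + cos φ₁ cos φ₂ cos Δλ, the central angle is δ ≈ 2.285 rad (130.9°).
Interpolate at f = 1/3 with slerp weights a = sin((1−f)δ)/sin δ ≈ 1.322, b = sin(fδ)/sin δ ≈ 0.914.
p = a·p₁ + b·p₂ ≈ (0.660, -0.493, -0.566); φ = arcsin(p_z) ≈ -34.48°, λ = atan2(p_y, p_x) ≈ -36.77°.

≈ 34.5°S, 36.8°W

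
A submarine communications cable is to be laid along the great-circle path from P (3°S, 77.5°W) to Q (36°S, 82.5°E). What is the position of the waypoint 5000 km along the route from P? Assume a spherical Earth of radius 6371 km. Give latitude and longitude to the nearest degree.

≈ (43°S, 55°W)

The haversine formula gives a central angle δ ≈ 2.387 rad (136.8°) between the endpoints. The total great-circle distance is δ·R ≈ 2.387 × 6371 ≈ 15206 km, so the target fraction is f = 5000/15206 ≈ 0.329.
Interpolate at f ≈ 0.329 with slerp weights a = sin((1−f)δ)/sin δ ≈ 1.459, b = sin(fδ)/sin δ ≈ 1.031.
p = a·p₁ + b·p₂ ≈ (0.424, -0.595, -0.683); φ = arcsin(p_z) ≈ -43.05°, λ = atan2(p_y, p_x) ≈ -54.51°.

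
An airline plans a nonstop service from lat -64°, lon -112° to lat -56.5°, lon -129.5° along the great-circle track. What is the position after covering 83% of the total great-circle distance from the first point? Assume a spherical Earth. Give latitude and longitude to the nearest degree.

≈ lat -58°, lon -127°

Convert each endpoint to a unit vector on the sphere (x = cos φ cos λ, y = cos φ sin λ, z = sin φ).
The central angle between the endpoints is δ = arccos(p₁·p₂) ≈ 0.199 rad (11.4°).
Interpolate at f = 0.83 with slerp weights a = sin((1−f)δ)/sin δ ≈ 0.171, b = sin(fδ)/sin δ ≈ 0.832.
p = a·p₁ + b·p₂ ≈ (-0.320, -0.424, -0.847); φ = arcsin(p_z) ≈ -57.92°, λ = atan2(p_y, p_x) ≈ -127.07°.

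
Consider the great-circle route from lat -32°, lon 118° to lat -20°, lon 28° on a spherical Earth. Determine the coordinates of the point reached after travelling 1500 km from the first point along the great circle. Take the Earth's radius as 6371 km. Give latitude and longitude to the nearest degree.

≈ lat -35°, lon 102°

Convert each endpoint to a unit vector on the sphere (x = cos φ cos λ, y = cos φ sin λ, z = sin φ).
The central angle between the endpoints is δ = arccos(p₁·p₂) ≈ 1.389 rad (79.6°). The total great-circle distance is δ·R ≈ 1.389 × 6371 ≈ 8846 km, so the target fraction is f = 1500/8846 ≈ 0.170.
Interpolate at f ≈ 0.170 with slerp weights a = sin((1−f)δ)/sin δ ≈ 0.929, b = sin(fδ)/sin δ ≈ 0.237.
p = a·p₁ + b·p₂ ≈ (-0.173, 0.801, -0.574); φ = arcsin(p_z) ≈ -35.00°, λ = atan2(p_y, p_x) ≈ 102.21°.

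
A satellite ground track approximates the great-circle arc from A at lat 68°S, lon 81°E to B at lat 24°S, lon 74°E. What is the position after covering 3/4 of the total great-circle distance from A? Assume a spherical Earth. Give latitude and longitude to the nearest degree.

Write both endpoints as unit vectors p₁, p₂ with components (cos φ cos λ, cos φ sin λ, sin φ).
The central angle between the endpoints is δ = arccos(p₁·p₂) ≈ 0.772 rad (44.2°).
Interpolate at f = 3/4 with slerp weights a = sin((1−f)δ)/sin δ ≈ 0.275, b = sin(fδ)/sin δ ≈ 0.784.
p = a·p₁ + b·p₂ ≈ (0.214, 0.791, -0.574); φ = arcsin(p_z) ≈ -35.03°, λ = atan2(p_y, p_x) ≈ 74.88°.

≈ lat 35°S, lon 75°E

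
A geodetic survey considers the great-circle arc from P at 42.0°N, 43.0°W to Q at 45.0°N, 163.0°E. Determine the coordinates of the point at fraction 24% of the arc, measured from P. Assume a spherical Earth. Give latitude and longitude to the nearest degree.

≈ 62°N, 57°W

Convert each endpoint to a unit vector on the sphere (x = cos φ cos λ, y = cos φ sin λ, z = sin φ).
The central angle between the endpoints is δ = arccos(p₁·p₂) ≈ 1.570 rad (90.0°).
Interpolate at f = 0.24 with slerp weights a = sin((1−f)δ)/sin δ ≈ 0.930, b = sin(fδ)/sin δ ≈ 0.368.
p = a·p₁ + b·p₂ ≈ (0.256, -0.395, 0.882); φ = arcsin(p_z) ≈ 61.90°, λ = atan2(p_y, p_x) ≈ -57.01°.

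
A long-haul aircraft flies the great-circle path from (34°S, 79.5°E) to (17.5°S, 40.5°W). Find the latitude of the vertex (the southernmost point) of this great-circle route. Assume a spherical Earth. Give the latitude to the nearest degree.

≈ 45°S

The great circle lies in the plane with unit normal n̂ = (p₁ × p₂)/|p₁ × p₂|.
Here n̂_z ≈ -0.703; the vertex latitude is φ_max = arccos|n̂_z| ≈ 45.3°.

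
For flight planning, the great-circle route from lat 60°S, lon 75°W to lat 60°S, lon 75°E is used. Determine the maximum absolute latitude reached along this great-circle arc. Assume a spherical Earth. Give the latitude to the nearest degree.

The great circle lies in the plane with unit normal n̂ = (p₁ × p₂)/|p₁ × p₂|.
Here n̂_z ≈ +0.148; the vertex latitude is φ_max = arccos|n̂_z| ≈ 81.5°.
Check via Clairaut: cos φ_max = |cos φ₁| · sin C = cos(60.0°)·sin(162.8°) ≈ 0.148, again giving ≈ 81.5°.

≈ 82°S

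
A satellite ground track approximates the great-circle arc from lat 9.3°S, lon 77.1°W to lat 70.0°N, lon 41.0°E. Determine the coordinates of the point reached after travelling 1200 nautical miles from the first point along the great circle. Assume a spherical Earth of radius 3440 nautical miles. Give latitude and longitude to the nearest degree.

Convert each endpoint to a unit vector on the sphere (x = cos φ cos λ, y = cos φ sin λ, z = sin φ).
The central angle between the endpoints is δ = arccos(p₁·p₂) ≈ 1.887 rad (108.1°). The total great-circle distance is δ·R ≈ 1.887 × 3440 ≈ 6491 nmi, so the target fraction is f = 1200/6491 ≈ 0.185.
Interpolate at f ≈ 0.185 with slerp weights a = sin((1−f)δ)/sin δ ≈ 1.052, b = sin(fδ)/sin δ ≈ 0.360.
p = a·p₁ + b·p₂ ≈ (0.325, -0.931, 0.168); φ = arcsin(p_z) ≈ 9.67°, λ = atan2(p_y, p_x) ≈ -70.78°.

≈ lat 10°N, lon 71°W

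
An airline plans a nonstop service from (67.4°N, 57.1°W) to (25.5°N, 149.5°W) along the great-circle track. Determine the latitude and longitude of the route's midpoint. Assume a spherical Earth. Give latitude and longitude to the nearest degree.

Convert each endpoint to a unit vector on the sphere (x = cos φ cos λ, y = cos φ sin λ, z = sin φ).
The central angle between the endpoints is δ = arccos(p₁·p₂) ≈ 1.178 rad (67.5°).
Interpolate at f = 1/2 with slerp weights a = sin((1−f)δ)/sin δ ≈ 0.601, b = sin(fδ)/sin δ ≈ 0.601.
p = a·p₁ + b·p₂ ≈ (-0.342, -0.469, 0.814); φ = arcsin(p_z) ≈ 54.49°, λ = atan2(p_y, p_x) ≈ -126.08°.

≈ (54°N, 126°W)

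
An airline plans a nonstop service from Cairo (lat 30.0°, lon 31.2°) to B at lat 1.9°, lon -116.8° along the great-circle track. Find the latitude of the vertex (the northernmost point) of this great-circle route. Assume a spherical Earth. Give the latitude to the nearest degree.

≈ 49°

The great circle lies in the plane with unit normal n̂ = (p₁ × p₂)/|p₁ × p₂|.
Here n̂_z ≈ -0.658; the vertex latitude is φ_max = arccos|n̂_z| ≈ 48.8°.
Check via Clairaut: cos φ_max = |cos φ₁| · sin C = cos(30.0°)·sin(49.5°) ≈ 0.658, again giving ≈ 48.8°.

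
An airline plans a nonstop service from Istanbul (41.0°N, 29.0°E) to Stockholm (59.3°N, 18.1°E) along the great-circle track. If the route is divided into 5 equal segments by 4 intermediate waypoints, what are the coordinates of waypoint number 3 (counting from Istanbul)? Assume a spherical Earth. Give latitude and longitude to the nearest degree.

Write both endpoints as unit vectors p₁, p₂ with components (cos φ cos λ, cos φ sin λ, sin φ).
The central angle between the endpoints is δ = arccos(p₁·p₂) ≈ 0.341 rad (19.5°).
Interpolate at f = 3/5 with slerp weights a = sin((1−f)δ)/sin δ ≈ 0.407, b = sin(fδ)/sin δ ≈ 0.608.
p = a·p₁ + b·p₂ ≈ (0.563, 0.245, 0.789); φ = arcsin(p_z) ≈ 52.10°, λ = atan2(p_y, p_x) ≈ 23.52°.

≈ (52°N, 24°E)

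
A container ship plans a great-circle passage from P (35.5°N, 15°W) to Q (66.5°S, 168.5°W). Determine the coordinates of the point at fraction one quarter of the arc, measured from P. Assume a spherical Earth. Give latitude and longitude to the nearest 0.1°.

≈ (0.5°N, 25.7°W)

Convert each endpoint to a unit vector on the sphere (x = cos φ cos λ, y = cos φ sin λ, z = sin φ).
The central angle between the endpoints is δ = arccos(p₁·p₂) ≈ 2.538 rad (145.4°).
Interpolate at f = 1/4 with slerp weights a = sin((1−f)δ)/sin δ ≈ 1.664, b = sin(fδ)/sin δ ≈ 1.044.
p = a·p₁ + b·p₂ ≈ (0.901, -0.434, 0.009); φ = arcsin(p_z) ≈ 0.54°, λ = atan2(p_y, p_x) ≈ -25.70°.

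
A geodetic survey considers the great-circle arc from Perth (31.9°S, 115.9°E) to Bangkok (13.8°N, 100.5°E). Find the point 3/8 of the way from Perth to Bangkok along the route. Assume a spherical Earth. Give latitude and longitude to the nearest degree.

Write both endpoints as unit vectors p₁, p₂ with components (cos φ cos λ, cos φ sin λ, sin φ).
The central angle between the endpoints is δ = arccos(p₁·p₂) ≈ 0.838 rad (48.0°).
Interpolate at f = 3/8 with slerp weights a = sin((1−f)δ)/sin δ ≈ 0.673, b = sin(fδ)/sin δ ≈ 0.416.
p = a·p₁ + b·p₂ ≈ (-0.323, 0.911, -0.256); φ = arcsin(p_z) ≈ -14.85°, λ = atan2(p_y, p_x) ≈ 109.53°.

≈ 15°S, 110°E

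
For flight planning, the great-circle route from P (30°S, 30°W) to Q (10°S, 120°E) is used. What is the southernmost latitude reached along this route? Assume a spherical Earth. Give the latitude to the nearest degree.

The great circle lies in the plane with unit normal n̂ = (p₁ × p₂)/|p₁ × p₂|.
Here n̂_z ≈ +0.562; the vertex latitude is φ_max = arccos|n̂_z| ≈ 55.8°.

≈ 56°S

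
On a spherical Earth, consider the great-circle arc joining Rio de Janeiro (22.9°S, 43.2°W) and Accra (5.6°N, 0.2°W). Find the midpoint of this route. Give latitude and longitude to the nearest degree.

≈ 9°S, 21°W

Write both endpoints as unit vectors p₁, p₂ with components (cos φ cos λ, cos φ sin λ, sin φ).
The central angle between the endpoints is δ = arccos(p₁·p₂) ≈ 0.886 rad (50.8°).
Interpolate at f = 1/2 with slerp weights a = sin((1−f)δ)/sin δ ≈ 0.553, b = sin(fδ)/sin δ ≈ 0.553.
p = a·p₁ + b·p₂ ≈ (0.922, -0.351, -0.161); φ = arcsin(p_z) ≈ -9.28°, λ = atan2(p_y, p_x) ≈ -20.83°.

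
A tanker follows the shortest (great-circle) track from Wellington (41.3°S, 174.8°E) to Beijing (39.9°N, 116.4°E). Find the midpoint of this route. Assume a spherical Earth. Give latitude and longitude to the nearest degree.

The haversine formula gives a central angle δ ≈ 1.692 rad (97.0°) between the endpoints.
Interpolate at f = 1/2 with slerp weights a = sin((1−f)δ)/sin δ ≈ 0.754, b = sin(fδ)/sin δ ≈ 0.754.
p = a·p₁ + b·p₂ ≈ (-0.822, 0.570, -0.014); φ = arcsin(p_z) ≈ -0.80°, λ = atan2(p_y, p_x) ≈ 145.26°.

≈ 1°S, 145°E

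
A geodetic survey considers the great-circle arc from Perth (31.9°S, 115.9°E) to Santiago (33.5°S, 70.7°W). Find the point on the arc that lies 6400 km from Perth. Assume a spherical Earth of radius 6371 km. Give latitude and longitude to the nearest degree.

Convert each endpoint to a unit vector on the sphere (x = cos φ cos λ, y = cos φ sin λ, z = sin φ).
The central angle between the endpoints is δ = arccos(p₁·p₂) ≈ 1.995 rad (114.3°). The total great-circle distance is δ·R ≈ 1.995 × 6371 ≈ 12710 km, so the target fraction is f = 6400/12710 ≈ 0.504.
Interpolate at f ≈ 0.504 with slerp weights a = sin((1−f)δ)/sin δ ≈ 0.918, b = sin(fδ)/sin δ ≈ 0.926.
p = a·p₁ + b·p₂ ≈ (-0.085, -0.028, -0.996); φ = arcsin(p_z) ≈ -84.86°, λ = atan2(p_y, p_x) ≈ -161.77°.

≈ 85°S, 162°W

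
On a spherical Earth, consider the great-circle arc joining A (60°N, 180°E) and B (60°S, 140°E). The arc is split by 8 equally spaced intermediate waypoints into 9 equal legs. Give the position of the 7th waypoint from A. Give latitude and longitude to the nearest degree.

≈ (34°S, 152°E)

From cos δ = sin φ₁ sin φ₂ + cos φ₁ cos φ₂ cos Δλ, the central angle is δ ≈ 2.163 rad (124.0°).
Interpolate at f = 7/9 with slerp weights a = sin((1−f)δ)/sin δ ≈ 0.557, b = sin(fδ)/sin δ ≈ 1.198.
p = a·p₁ + b·p₂ ≈ (-0.738, 0.385, -0.555); φ = arcsin(p_z) ≈ -33.69°, λ = atan2(p_y, p_x) ≈ 152.44°.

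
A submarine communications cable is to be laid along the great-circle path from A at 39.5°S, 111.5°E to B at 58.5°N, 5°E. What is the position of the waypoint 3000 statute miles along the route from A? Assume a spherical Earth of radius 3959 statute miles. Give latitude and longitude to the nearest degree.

Write both endpoints as unit vectors p₁, p₂ with components (cos φ cos λ, cos φ sin λ, sin φ).
The central angle between the endpoints is δ = arccos(p₁·p₂) ≈ 2.287 rad (131.1°). The total great-circle distance is δ·R ≈ 2.287 × 3959 ≈ 9056 mi, so the target fraction is f = 3000/9056 ≈ 0.331.
Interpolate at f ≈ 0.331 with slerp weights a = sin((1−f)δ)/sin δ ≈ 1.325, b = sin(fδ)/sin δ ≈ 0.912.
p = a·p₁ + b·p₂ ≈ (0.100, 0.993, -0.066); φ = arcsin(p_z) ≈ -3.77°, λ = atan2(p_y, p_x) ≈ 84.26°.

≈ 4°S, 84°E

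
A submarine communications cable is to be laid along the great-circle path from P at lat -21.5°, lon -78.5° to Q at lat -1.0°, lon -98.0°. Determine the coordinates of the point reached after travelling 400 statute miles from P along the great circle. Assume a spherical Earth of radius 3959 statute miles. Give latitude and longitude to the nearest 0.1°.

Write both endpoints as unit vectors p₁, p₂ with components (cos φ cos λ, cos φ sin λ, sin φ).
The central angle between the endpoints is δ = arccos(p₁·p₂) ≈ 0.488 rad (28.0°). The total great-circle distance is δ·R ≈ 0.488 × 3959 ≈ 1932 mi, so the target fraction is f = 400/1932 ≈ 0.207.
Interpolate at f ≈ 0.207 with slerp weights a = sin((1−f)δ)/sin δ ≈ 0.805, b = sin(fδ)/sin δ ≈ 0.215.
p = a·p₁ + b·p₂ ≈ (0.119, -0.947, -0.299); φ = arcsin(p_z) ≈ -17.38°, λ = atan2(p_y, p_x) ≈ -82.82°.

≈ lat -17.4°, lon -82.8°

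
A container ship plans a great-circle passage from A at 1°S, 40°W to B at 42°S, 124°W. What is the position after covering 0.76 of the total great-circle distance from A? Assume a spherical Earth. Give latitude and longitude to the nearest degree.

Write both endpoints as unit vectors p₁, p₂ with components (cos φ cos λ, cos φ sin λ, sin φ).
The central angle between the endpoints is δ = arccos(p₁·p₂) ≈ 1.481 rad (84.9°).
Interpolate at f = 0.76 with slerp weights a = sin((1−f)δ)/sin δ ≈ 0.349, b = sin(fδ)/sin δ ≈ 0.906.
p = a·p₁ + b·p₂ ≈ (-0.109, -0.783, -0.612); φ = arcsin(p_z) ≈ -37.77°, λ = atan2(p_y, p_x) ≈ -97.92°.

≈ 38°S, 98°W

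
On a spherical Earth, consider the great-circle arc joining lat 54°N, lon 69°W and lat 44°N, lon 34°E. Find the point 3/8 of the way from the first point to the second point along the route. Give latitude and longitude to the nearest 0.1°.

Convert each endpoint to a unit vector on the sphere (x = cos φ cos λ, y = cos φ sin λ, z = sin φ).
The central angle between the endpoints is δ = arccos(p₁·p₂) ≈ 1.085 rad (62.2°).
Interpolate at f = 3/8 with slerp weights a = sin((1−f)δ)/sin δ ≈ 0.709, b = sin(fδ)/sin δ ≈ 0.448.
p = a·p₁ + b·p₂ ≈ (0.416, -0.209, 0.885); φ = arcsin(p_z) ≈ 62.23°, λ = atan2(p_y, p_x) ≈ -26.69°.

≈ lat 62.2°N, lon 26.7°W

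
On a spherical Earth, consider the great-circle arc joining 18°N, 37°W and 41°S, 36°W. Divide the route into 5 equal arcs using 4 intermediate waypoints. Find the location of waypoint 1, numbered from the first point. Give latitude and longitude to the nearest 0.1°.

The haversine formula gives a central angle δ ≈ 1.030 rad (59.0°) between the endpoints.
Interpolate at f = 1/5 with slerp weights a = sin((1−f)δ)/sin δ ≈ 0.856, b = sin(fδ)/sin δ ≈ 0.239.
p = a·p₁ + b·p₂ ≈ (0.796, -0.596, 0.108); φ = arcsin(p_z) ≈ 6.20°, λ = atan2(p_y, p_x) ≈ -36.82°.

≈ 6.2°N, 36.8°W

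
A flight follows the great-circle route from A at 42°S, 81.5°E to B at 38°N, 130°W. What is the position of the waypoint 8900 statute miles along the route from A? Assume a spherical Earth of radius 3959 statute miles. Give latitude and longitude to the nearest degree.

Write both endpoints as unit vectors p₁, p₂ with components (cos φ cos λ, cos φ sin λ, sin φ).
The central angle between the endpoints is δ = arccos(p₁·p₂) ≈ 2.717 rad (155.7°). The total great-circle distance is δ·R ≈ 2.717 × 3959 ≈ 10757 mi, so the target fraction is f = 8900/10757 ≈ 0.827.
Interpolate at f ≈ 0.827 with slerp weights a = sin((1−f)δ)/sin δ ≈ 1.098, b = sin(fδ)/sin δ ≈ 1.892.
p = a·p₁ + b·p₂ ≈ (-0.838, -0.335, 0.430); φ = arcsin(p_z) ≈ 25.50°, λ = atan2(p_y, p_x) ≈ -158.18°.

≈ 25°N, 158°W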